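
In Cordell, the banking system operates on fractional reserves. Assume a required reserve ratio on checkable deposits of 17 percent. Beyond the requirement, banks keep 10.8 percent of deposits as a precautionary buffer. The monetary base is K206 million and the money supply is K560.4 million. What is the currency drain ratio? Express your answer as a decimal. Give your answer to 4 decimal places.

Using m = M/MB = 560.4/206 ≈ 2.720388. From m = (1 + c)/(c + rr + e), rearranging gives 1 + c = m·(c + rr + e), so c·(1 − m) = m·(rr + e) − 1.
Hence c = [m·(rr + e) − 1]/(1 − m) = [2.720388 × (0.17 + 0.108) − 1] / (1 − 2.720388) ≈ 0.141673.

0.1417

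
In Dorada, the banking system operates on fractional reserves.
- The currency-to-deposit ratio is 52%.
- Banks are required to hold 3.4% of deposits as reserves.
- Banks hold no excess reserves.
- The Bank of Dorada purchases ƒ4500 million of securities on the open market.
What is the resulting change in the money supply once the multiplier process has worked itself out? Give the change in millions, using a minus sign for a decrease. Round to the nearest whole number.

ƒ12347 million

The money multiplier is m = (1 + c) / (rr + c) = (1 + 0.52) / (0.034 + 0.52) ≈ 2.74368.
The purchase adds 4500 million of base, so ΔM = m × ΔMB = 2.74368 × (+4500) = 12346.56 million.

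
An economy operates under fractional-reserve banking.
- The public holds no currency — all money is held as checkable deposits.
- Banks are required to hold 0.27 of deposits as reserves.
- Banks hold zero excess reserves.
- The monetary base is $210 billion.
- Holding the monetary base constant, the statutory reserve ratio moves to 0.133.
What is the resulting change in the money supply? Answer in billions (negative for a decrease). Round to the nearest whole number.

Initially m₁ = 1 / (0.27) ≈ 3.7037, so M₁ = 3.7037 × 210 = 777.777 billion.
After the change m₂ = 1 / (0.133) ≈ 7.5188, so M₂ = 7.5188 × 210 = 1578.948 billion.
ΔM = M₂ − M₁ = 1578.948 − 777.777 = 801.171 billion.

$801 billion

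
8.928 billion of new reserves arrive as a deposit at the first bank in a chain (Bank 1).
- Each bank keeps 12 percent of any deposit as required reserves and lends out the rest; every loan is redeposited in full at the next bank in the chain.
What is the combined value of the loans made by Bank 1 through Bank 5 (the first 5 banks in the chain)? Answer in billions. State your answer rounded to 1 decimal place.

Bank i lends (1 − rr)^i of the original deposit: Bank 1 lends 8.928·0.8800 ≈ 7.8566, Bank 2 lends 8.928·0.8800² ≈ 6.9138, and so on.
Summing a geometric series: total = 8.928·[0.8800·(1 − 0.8800^5) / (1 − 0.8800)] ≈ 30.9203 billion.

30.9 billion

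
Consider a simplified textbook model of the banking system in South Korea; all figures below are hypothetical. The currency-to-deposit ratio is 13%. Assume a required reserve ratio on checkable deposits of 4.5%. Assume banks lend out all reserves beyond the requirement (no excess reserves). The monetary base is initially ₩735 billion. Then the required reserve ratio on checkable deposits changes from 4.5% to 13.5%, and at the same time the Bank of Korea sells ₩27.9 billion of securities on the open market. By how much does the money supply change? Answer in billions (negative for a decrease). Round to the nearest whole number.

Before: m₁ = (1 + 0.13) / (0.045 + 0.13) ≈ 6.4571, MB₁ = 735, so M₁ = 6.4571 × 735 = 4745.9685 billion.
After: m₂ = (1 + 0.13) / (0.135 + 0.13) ≈ 4.2642, MB₂ = 735 − 27.9 = 707.1, so M₂ = 4.2642 × 707.1 ≈ 3015.2158 billion.
ΔM = M₂ − M₁ = 3015.2158 − 4745.9685 = -1730.7527 billion.

-1731 billion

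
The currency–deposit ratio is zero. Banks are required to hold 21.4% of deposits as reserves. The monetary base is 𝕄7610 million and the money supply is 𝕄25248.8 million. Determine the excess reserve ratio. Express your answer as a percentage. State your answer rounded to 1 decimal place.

Using m = M/MB = 25248.8/7610 ≈ 3.317845. Since m = (1 + c)/(c + rr + e), the denominator satisfies c + rr + e = (1 + c)/m = (1 + 0) / 3.317845 ≈ 0.301400.
With c = 0 and rr = 0.214, the excess reserve ratio is 0.301400 − 0 − 0.214 = 0.0874.

8.7%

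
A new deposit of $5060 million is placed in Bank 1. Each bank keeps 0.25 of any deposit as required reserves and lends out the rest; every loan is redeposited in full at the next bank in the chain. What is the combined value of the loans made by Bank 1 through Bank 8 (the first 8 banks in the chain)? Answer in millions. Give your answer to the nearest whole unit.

$13660 million

Bank i lends (1 − rr)^i of the original deposit: Bank 1 lends 5060·0.7500 = 3795.0000, Bank 2 lends 5060·0.7500² = 2846.2500, and so on.
Summing a geometric series: total = 5060·[0.7500·(1 − 0.7500^8) / (1 − 0.7500)] ≈ 13660.2859 million.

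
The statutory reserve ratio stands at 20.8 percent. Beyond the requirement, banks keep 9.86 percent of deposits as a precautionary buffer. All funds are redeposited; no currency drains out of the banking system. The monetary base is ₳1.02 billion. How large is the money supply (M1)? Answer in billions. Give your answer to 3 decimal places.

The money multiplier is m = 1 / (rr + e) = 1 / (0.208 + 0.0986) ≈ 3.26158.
So M = m × MB = 3.26158 × 1.02 ≈ 3.3268 billion.

₳3.327 billion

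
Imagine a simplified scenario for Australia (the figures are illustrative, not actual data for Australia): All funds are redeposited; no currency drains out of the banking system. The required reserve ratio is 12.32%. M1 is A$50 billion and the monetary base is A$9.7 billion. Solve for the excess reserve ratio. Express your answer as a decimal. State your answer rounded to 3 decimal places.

0.071

Using m = M/MB = 50/9.7 ≈ 5.154639. Since m = (1 + c)/(c + rr + e), the denominator satisfies c + rr + e = (1 + c)/m = (1 + 0) / 5.154639 ≈ 0.194000.
With c = 0 and rr = 0.1232, the excess reserve ratio is 0.194000 − 0 − 0.1232 = 0.0708.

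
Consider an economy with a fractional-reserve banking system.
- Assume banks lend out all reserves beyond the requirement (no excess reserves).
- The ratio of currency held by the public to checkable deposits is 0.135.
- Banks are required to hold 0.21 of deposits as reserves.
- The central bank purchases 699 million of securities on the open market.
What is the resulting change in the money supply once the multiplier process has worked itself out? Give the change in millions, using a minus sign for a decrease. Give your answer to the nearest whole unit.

2300 million

The money multiplier is m = (1 + c) / (rr + c) = (1 + 0.135) / (0.21 + 0.135) ≈ 3.2899.
The purchase adds 699 million of base, so ΔM = m × ΔMB = 3.2899 × (+699) = 2299.6401 million.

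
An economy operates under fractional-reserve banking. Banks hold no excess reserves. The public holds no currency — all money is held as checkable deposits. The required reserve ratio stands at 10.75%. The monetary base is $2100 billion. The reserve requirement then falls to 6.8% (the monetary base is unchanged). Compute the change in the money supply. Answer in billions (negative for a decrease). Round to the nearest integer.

Initially m₁ = 1 / (0.1075) ≈ 9.30233, so M₁ = 9.30233 × 2100 = 19534.893 billion.
After the change m₂ = 1 / (0.068) ≈ 14.70588, so M₂ = 14.70588 × 2100 = 30882.348 billion.
ΔM = M₂ − M₁ = 30882.348 − 19534.893 = 11347.455 billion.

$11347 billion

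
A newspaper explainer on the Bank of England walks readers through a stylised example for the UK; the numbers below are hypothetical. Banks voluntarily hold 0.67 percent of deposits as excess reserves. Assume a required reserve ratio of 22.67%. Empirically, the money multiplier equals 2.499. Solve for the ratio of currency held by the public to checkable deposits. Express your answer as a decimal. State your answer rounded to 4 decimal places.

Using m = 2.499. From m = (1 + c)/(c + rr + e), rearranging gives 1 + c = m·(c + rr + e), so c·(1 − m) = m·(rr + e) − 1.
Hence c = [m·(rr + e) − 1]/(1 − m) = [2.499 × (0.2267 + 0.0067) − 1] / (1 − 2.499) ≈ 0.278008.

0.2780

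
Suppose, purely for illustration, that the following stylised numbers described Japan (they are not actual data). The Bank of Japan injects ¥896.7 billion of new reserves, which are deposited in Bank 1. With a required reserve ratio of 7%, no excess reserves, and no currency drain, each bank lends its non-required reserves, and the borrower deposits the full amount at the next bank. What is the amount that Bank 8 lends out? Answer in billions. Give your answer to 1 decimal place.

Each bank lends a fraction (1 − rr) = 0.9300 of the deposit it receives, so Bank 8 receives 896.7·0.9300^7 and lends 896.7·0.9300^8 ≈ 501.7770 billion.

¥501.8 billion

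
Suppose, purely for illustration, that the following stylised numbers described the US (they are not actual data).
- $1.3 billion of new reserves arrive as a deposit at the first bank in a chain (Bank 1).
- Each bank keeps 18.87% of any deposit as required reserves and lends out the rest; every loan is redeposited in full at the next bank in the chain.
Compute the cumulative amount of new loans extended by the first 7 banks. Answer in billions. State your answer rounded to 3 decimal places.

$4.296 billion

Bank i lends (1 − rr)^i of the original deposit: Bank 1 lends 1.3·0.8113 ≈ 1.0547, Bank 2 lends 1.3·0.8113² ≈ 0.8557, and so on.
Summing a geometric series: total = 1.3·[0.8113·(1 − 0.8113^7) / (1 − 0.8113)] ≈ 4.2962 billion.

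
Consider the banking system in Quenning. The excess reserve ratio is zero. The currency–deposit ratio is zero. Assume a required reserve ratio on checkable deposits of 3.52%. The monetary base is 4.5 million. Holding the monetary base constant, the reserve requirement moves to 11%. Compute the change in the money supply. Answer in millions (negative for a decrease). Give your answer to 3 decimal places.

Initially m₁ = 1 / (0.0352) ≈ 28.40909, so M₁ = 28.40909 × 4.5 ≈ 127.8409 million.
After the change m₂ = 1 / (0.11) ≈ 9.09091, so M₂ = 9.09091 × 4.5 ≈ 40.9091 million.
ΔM = M₂ − M₁ = 40.9091 − 127.8409 = -86.9318 million.

-86.932 million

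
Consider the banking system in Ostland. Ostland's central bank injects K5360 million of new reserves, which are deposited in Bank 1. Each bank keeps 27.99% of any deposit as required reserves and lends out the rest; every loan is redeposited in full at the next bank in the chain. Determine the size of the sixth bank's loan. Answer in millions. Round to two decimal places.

Each bank lends a fraction (1 − rr) = 0.7201 of the deposit it receives, so Bank 6 receives 5360·0.7201^5 and lends 5360·0.7201^6 ≈ 747.3459 million.

K747.35 million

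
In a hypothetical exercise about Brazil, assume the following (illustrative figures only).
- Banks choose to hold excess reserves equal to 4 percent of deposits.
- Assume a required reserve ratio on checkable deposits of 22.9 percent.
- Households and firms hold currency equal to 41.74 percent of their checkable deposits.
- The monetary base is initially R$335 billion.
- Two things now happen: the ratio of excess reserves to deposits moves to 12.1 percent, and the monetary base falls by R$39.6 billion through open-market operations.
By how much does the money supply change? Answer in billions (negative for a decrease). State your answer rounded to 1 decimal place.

Before: m₁ = (1 + 0.4174) / (0.229 + 0.04 + 0.4174) ≈ 2.06498, MB₁ = 335, so M₁ = 2.06498 × 335 = 691.7683 billion.
After: m₂ = (1 + 0.4174) / (0.229 + 0.121 + 0.4174) ≈ 1.84702, MB₂ = 335 − 39.6 = 295.4, so M₂ = 1.84702 × 295.4 ≈ 545.6097 billion.
ΔM = M₂ − M₁ = 545.6097 − 691.7683 = -146.1586 billion.

-146.2 billion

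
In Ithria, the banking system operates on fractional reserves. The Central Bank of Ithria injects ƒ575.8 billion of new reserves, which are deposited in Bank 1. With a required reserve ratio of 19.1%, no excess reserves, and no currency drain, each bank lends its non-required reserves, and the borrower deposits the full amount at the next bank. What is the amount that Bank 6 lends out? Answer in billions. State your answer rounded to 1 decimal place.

Each bank lends a fraction (1 − rr) = 0.8090 of the deposit it receives, so Bank 6 receives 575.8·0.8090^5 and lends 575.8·0.8090^6 ≈ 161.4220 billion.

ƒ161.4 billion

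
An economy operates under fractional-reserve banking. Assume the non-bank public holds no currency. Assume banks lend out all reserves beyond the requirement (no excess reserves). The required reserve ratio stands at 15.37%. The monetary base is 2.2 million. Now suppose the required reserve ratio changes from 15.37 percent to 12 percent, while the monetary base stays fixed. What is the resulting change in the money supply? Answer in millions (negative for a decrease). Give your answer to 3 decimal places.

Initially m₁ = 1 / (0.1537) ≈ 6.50618, so M₁ = 6.50618 × 2.2 ≈ 14.3136 million.
After the change m₂ = 1 / (0.12) ≈ 8.33333, so M₂ = 8.33333 × 2.2 ≈ 18.3333 million.
ΔM = M₂ − M₁ = 18.3333 − 14.3136 = 4.0197 million.

4.020 million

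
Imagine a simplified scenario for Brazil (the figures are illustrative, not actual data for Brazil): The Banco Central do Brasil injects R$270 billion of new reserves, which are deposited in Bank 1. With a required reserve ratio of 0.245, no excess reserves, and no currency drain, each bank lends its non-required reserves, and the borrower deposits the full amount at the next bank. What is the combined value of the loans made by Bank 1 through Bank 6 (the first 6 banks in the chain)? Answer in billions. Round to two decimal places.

R$677.93 billion

Bank i lends (1 − rr)^i of the original deposit: Bank 1 lends 270·0.7550 = 203.8500, Bank 2 lends 270·0.7550² ≈ 153.9067, and so on.
Summing a geometric series: total = 270·[0.7550·(1 − 0.7550^6) / (1 − 0.7550)] ≈ 677.9324 billion.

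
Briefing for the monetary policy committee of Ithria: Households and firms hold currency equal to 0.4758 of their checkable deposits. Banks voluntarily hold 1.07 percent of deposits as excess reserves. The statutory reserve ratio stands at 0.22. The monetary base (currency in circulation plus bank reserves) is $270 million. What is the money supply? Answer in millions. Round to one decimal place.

$564.0 million

The money multiplier is m = (1 + c) / (rr + e + c) = (1 + 0.4758) / (0.22 + 0.0107 + 0.4758) ≈ 2.08889.
So M = m × MB = 2.08889 × 270 = 564.0003 million.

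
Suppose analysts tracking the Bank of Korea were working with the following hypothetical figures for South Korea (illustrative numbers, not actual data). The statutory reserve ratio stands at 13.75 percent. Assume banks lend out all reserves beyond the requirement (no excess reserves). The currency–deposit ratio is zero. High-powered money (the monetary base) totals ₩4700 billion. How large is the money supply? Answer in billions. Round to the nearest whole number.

With no currency drain or excess reserves, the money multiplier is m = 1/rr = 1/0.1375 ≈ 7.27273.
Money supply M = m × MB = 7.27273 × 4700 = 34181.831 billion.

₩34182 billion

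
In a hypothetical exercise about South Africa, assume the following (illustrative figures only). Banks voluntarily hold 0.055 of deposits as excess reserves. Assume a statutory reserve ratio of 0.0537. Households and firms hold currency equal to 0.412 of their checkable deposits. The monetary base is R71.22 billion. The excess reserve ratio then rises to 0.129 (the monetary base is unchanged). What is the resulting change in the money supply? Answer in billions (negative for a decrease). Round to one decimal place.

-24.0 billion

Initially m₁ = (1 + 0.412) / (0.0537 + 0.055 + 0.412) ≈ 2.7117, so M₁ = 2.7117 × 71.22 ≈ 193.1273 billion.
After the change m₂ = (1 + 0.412) / (0.0537 + 0.129 + 0.412) ≈ 2.3743, so M₂ = 2.3743 × 71.22 ≈ 169.0976 billion.
ΔM = M₂ − M₁ = 169.0976 − 193.1273 = -24.0297 billion.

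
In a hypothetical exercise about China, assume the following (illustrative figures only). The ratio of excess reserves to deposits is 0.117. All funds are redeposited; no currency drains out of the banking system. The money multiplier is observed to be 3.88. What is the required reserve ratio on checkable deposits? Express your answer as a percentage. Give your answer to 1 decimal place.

Using m = 3.88. Since m = (1 + c)/(c + rr + e), the denominator satisfies c + rr + e = (1 + c)/m = (1 + 0) / 3.88 ≈ 0.257732.
With c = 0 and e = 0.117, the required reserve ratio on checkable deposits is 0.257732 − 0 − 0.117 = 0.140732.

14.1%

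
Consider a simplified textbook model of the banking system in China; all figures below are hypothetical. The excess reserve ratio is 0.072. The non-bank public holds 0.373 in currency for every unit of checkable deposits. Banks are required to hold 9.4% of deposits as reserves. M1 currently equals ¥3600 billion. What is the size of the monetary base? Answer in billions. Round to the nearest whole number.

The money multiplier is m = (1 + c) / (rr + e + c) = (1 + 0.373) / (0.094 + 0.072 + 0.373) ≈ 2.54731.
MB = M / m = 3600 / 2.54731 ≈ 1413.2556 billion.

¥1413 billion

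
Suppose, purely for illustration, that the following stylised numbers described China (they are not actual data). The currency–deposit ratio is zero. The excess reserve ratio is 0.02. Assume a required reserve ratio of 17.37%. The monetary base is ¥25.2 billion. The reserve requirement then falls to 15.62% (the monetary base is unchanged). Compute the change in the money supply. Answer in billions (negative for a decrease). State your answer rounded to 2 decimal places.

¥12.92 billion

Initially m₁ = 1 / (0.1737 + 0.02) ≈ 5.16262, so M₁ = 5.16262 × 25.2 ≈ 130.098 billion.
After the change m₂ = 1 / (0.1562 + 0.02) ≈ 5.67537, so M₂ = 5.67537 × 25.2 ≈ 143.0193 billion.
ΔM = M₂ − M₁ = 143.0193 − 130.098 = 12.9213 billion.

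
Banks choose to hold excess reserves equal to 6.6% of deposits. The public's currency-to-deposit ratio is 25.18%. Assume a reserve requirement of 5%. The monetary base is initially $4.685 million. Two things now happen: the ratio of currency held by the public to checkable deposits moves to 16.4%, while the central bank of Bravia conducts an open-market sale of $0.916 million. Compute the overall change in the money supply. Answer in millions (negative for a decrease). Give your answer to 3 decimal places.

Before: m₁ = (1 + 0.2518) / (0.05 + 0.066 + 0.2518) ≈ 3.40348, MB₁ = 4.685, so M₁ = 3.40348 × 4.685 ≈ 15.9453 million.
After: m₂ = (1 + 0.164) / (0.05 + 0.066 + 0.164) ≈ 4.15714, MB₂ = 4.685 − 0.916 = 3.769, so M₂ = 4.15714 × 3.769 ≈ 15.6683 million.
ΔM = M₂ − M₁ = 15.6683 − 15.9453 = -0.277 million.

-0.277 million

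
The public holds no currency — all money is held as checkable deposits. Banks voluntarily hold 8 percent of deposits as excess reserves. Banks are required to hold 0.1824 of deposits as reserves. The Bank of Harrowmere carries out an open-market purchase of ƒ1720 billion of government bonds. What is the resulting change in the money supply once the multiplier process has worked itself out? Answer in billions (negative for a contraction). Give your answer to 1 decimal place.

ƒ6554.9 billion

The money multiplier is m = 1 / (rr + e) = 1 / (0.1824 + 0.08) ≈ 3.810976.
The purchase adds 1720 billion of base, so ΔM = m × ΔMB = 3.810976 × (+1720) ≈ 6554.8787 billion.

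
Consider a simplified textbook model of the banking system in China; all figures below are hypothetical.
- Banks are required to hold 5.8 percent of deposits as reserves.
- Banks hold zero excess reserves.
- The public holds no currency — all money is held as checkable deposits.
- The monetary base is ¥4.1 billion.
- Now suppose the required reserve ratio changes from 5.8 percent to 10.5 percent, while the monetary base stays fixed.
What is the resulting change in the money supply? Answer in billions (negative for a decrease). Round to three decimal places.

Initially m₁ = 1 / (0.058) ≈ 17.24138, so M₁ = 17.24138 × 4.1 ≈ 70.6897 billion.
After the change m₂ = 1 / (0.105) ≈ 9.52381, so M₂ = 9.52381 × 4.1 ≈ 39.0476 billion.
ΔM = M₂ − M₁ = 39.0476 − 70.6897 = -31.6421 billion.

-31.642 billion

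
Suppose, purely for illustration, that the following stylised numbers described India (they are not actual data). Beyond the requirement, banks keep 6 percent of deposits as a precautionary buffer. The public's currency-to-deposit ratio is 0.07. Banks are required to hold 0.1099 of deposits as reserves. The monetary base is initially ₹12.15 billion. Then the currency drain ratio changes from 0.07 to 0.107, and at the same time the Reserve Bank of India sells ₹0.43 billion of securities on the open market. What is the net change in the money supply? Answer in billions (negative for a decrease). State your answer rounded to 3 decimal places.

-7.337 billion

Before: m₁ = (1 + 0.07) / (0.1099 + 0.06 + 0.07) ≈ 4.460192, MB₁ = 12.15, so M₁ = 4.460192 × 12.15 ≈ 54.1913 billion.
After: m₂ = (1 + 0.107) / (0.1099 + 0.06 + 0.107) ≈ 3.997833, MB₂ = 12.15 − 0.43 = 11.72, so M₂ = 3.997833 × 11.72 ≈ 46.8546 billion.
ΔM = M₂ − M₁ = 46.8546 − 54.1913 = -7.3367 billion.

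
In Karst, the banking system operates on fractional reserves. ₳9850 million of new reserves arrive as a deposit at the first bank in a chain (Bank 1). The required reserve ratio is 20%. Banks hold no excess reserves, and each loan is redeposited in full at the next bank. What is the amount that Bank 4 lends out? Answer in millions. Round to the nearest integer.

Each bank lends a fraction (1 − rr) = 0.8000 of the deposit it receives, so Bank 4 receives 9850·0.8000^3 and lends 9850·0.8000^4 = 4034.5600 million.

₳4035 million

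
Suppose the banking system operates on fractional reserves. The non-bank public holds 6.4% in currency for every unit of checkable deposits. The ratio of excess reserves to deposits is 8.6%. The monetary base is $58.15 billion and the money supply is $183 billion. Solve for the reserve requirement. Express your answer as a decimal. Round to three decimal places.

0.188

Using m = M/MB = 183/58.15 ≈ 3.147034. Since m = (1 + c)/(c + rr + e), the denominator satisfies c + rr + e = (1 + c)/m = (1 + 0.064) / 3.147034 ≈ 0.338096.
With c = 0.064 and e = 0.086, the reserve requirement is 0.338096 − 0.064 − 0.086 = 0.188096.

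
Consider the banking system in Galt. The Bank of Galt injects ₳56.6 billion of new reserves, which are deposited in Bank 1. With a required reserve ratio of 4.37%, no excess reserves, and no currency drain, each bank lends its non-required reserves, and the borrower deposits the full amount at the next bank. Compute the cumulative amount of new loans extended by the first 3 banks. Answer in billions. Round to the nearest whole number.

Bank i lends (1 − rr)^i of the original deposit: Bank 1 lends 56.6·0.9563 ≈ 54.1266, Bank 2 lends 56.6·0.9563² ≈ 51.7612, and so on.
Summing a geometric series: total = 56.6·[0.9563·(1 − 0.9563^3) / (1 − 0.9563)] ≈ 155.3871 billion.

₳155 billion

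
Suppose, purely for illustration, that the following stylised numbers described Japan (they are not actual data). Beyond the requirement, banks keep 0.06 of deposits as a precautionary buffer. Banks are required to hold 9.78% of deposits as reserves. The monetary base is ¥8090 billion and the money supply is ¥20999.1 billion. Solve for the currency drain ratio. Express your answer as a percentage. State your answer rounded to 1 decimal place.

37.0%

Using m = M/MB = 20999.1/8090 ≈ 2.595686. From m = (1 + c)/(c + rr + e), rearranging gives 1 + c = m·(c + rr + e), so c·(1 − m) = m·(rr + e) − 1.
Hence c = [m·(rr + e) − 1]/(1 − m) = [2.595686 × (0.0978 + 0.06) − 1] / (1 − 2.595686) ≈ 0.369998.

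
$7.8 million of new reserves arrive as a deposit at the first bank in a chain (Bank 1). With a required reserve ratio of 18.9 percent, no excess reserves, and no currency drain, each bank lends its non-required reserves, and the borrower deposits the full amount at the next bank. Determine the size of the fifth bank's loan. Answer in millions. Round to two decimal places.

Each bank lends a fraction (1 − rr) = 0.8110 of the deposit it receives, so Bank 5 receives 7.8·0.8110^4 and lends 7.8·0.8110^5 ≈ 2.7365 million.

$2.74 million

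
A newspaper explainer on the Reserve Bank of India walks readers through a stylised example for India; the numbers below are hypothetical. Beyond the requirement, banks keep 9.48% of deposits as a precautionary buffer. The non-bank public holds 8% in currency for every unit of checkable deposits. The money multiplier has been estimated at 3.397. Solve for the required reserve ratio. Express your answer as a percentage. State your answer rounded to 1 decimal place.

14.3%

Using m = 3.397. Since m = (1 + c)/(c + rr + e), the denominator satisfies c + rr + e = (1 + c)/m = (1 + 0.08) / 3.397 ≈ 0.317928.
With c = 0.08 and e = 0.0948, the required reserve ratio is 0.317928 − 0.08 − 0.0948 = 0.143128.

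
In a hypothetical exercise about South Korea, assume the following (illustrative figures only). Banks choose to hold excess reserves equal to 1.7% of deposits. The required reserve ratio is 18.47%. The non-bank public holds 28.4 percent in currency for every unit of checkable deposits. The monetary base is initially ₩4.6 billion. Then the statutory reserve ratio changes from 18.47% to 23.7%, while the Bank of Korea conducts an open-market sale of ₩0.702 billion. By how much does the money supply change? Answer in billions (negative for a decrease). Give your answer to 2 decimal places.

-2.86 billion

Before: m₁ = (1 + 0.284) / (0.1847 + 0.017 + 0.284) ≈ 2.6436, MB₁ = 4.6, so M₁ = 2.6436 × 4.6 ≈ 12.1606 billion.
After: m₂ = (1 + 0.284) / (0.237 + 0.017 + 0.284) ≈ 2.3866, MB₂ = 4.6 − 0.702 = 3.898, so M₂ = 2.3866 × 3.898 ≈ 9.303 billion.
ΔM = M₂ − M₁ = 9.303 − 12.1606 = -2.8576 billion.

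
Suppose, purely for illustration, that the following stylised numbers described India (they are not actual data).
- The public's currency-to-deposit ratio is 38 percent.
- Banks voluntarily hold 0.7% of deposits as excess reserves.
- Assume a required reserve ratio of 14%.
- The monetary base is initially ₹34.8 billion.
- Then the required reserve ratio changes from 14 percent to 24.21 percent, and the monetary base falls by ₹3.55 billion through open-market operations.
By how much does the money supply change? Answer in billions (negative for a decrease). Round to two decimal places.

-22.58 billion

Before: m₁ = (1 + 0.38) / (0.14 + 0.007 + 0.38) ≈ 2.61860, MB₁ = 34.8, so M₁ = 2.61860 × 34.8 ≈ 91.1273 billion.
After: m₂ = (1 + 0.38) / (0.2421 + 0.007 + 0.38) ≈ 2.19361, MB₂ = 34.8 − 3.55 = 31.25, so M₂ = 2.19361 × 31.25 ≈ 68.5503 billion.
ΔM = M₂ − M₁ = 68.5503 − 91.1273 = -22.577 billion.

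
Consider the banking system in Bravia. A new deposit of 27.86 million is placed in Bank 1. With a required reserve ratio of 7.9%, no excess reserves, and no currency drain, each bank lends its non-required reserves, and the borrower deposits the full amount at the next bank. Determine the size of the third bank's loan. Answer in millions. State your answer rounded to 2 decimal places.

Each bank lends a fraction (1 − rr) = 0.9210 of the deposit it receives, so Bank 3 receives 27.86·0.9210^2 and lends 27.86·0.9210^3 ≈ 21.7651 million.

21.77 million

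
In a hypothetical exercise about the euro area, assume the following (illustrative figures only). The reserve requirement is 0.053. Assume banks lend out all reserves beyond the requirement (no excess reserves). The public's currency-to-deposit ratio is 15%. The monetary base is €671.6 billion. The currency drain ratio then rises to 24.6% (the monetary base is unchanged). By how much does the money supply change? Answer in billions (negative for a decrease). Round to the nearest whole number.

Initially m₁ = (1 + 0.15) / (0.053 + 0.15) ≈ 5.6650, so M₁ = 5.6650 × 671.6 = 3804.614 billion.
After the change m₂ = (1 + 0.246) / (0.053 + 0.246) ≈ 4.1672, so M₂ = 4.1672 × 671.6 ≈ 2798.6915 billion.
ΔM = M₂ − M₁ = 2798.6915 − 3804.614 = -1005.9225 billion.

-1006 billion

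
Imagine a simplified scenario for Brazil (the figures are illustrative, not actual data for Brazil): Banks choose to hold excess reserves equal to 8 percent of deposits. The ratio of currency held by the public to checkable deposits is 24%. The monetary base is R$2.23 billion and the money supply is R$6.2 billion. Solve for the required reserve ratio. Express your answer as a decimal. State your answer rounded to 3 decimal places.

Using m = M/MB = 6.2/2.23 ≈ 2.780269. Since m = (1 + c)/(c + rr + e), the denominator satisfies c + rr + e = (1 + c)/m = (1 + 0.24) / 2.780269 ≈ 0.446000.
With c = 0.24 and e = 0.08, the required reserve ratio is 0.446000 − 0.24 − 0.08 = 0.126.

0.126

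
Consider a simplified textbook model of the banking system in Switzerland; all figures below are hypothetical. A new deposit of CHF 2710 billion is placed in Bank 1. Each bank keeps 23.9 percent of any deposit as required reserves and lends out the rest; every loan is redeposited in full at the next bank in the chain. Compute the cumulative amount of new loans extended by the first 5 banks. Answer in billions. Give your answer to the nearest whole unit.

CHF 6427 billion

Bank i lends (1 − rr)^i of the original deposit: Bank 1 lends 2710·0.7610 = 2062.3100, Bank 2 lends 2710·0.7610² ≈ 1569.4179, and so on.
Summing a geometric series: total = 2710·[0.7610·(1 − 0.7610^5) / (1 − 0.7610)] ≈ 6426.5977 billion.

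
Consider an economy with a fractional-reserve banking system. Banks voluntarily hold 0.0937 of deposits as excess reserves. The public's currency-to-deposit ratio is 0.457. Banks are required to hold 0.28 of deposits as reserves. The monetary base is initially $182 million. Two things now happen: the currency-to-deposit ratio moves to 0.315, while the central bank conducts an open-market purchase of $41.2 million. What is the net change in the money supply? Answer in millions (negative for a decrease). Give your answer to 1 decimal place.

Before: m₁ = (1 + 0.457) / (0.28 + 0.0937 + 0.457) ≈ 1.75394, MB₁ = 182, so M₁ = 1.75394 × 182 ≈ 319.2171 million.
After: m₂ = (1 + 0.315) / (0.28 + 0.0937 + 0.315) ≈ 1.90939, MB₂ = 182 + 41.2 = 223.2, so M₂ = 1.90939 × 223.2 ≈ 426.1758 million.
ΔM = M₂ − M₁ = 426.1758 − 319.2171 = 106.9587 million.

$107.0 million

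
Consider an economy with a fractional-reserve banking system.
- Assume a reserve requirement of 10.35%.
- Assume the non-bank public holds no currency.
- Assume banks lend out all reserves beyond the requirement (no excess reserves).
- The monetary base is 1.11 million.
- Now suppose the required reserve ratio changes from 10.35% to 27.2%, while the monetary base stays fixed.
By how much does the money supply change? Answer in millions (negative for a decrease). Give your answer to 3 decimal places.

-6.644 million

Initially m₁ = 1 / (0.1035) ≈ 9.66184, so M₁ = 9.66184 × 1.11 ≈ 10.7246 million.
After the change m₂ = 1 / (0.272) ≈ 3.67647, so M₂ = 3.67647 × 1.11 ≈ 4.0809 million.
ΔM = M₂ − M₁ = 4.0809 − 10.7246 = -6.6437 million.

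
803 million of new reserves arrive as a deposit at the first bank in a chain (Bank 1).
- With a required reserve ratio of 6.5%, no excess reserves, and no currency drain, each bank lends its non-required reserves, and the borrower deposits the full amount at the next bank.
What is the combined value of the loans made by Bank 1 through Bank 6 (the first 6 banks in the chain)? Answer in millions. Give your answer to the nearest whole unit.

3833 million

Bank i lends (1 − rr)^i of the original deposit: Bank 1 lends 803·0.9350 = 750.8050, Bank 2 lends 803·0.9350² ≈ 702.0027, and so on.
Summing a geometric series: total = 803·[0.9350·(1 − 0.9350^6) / (1 − 0.9350)] ≈ 3833.2248 million.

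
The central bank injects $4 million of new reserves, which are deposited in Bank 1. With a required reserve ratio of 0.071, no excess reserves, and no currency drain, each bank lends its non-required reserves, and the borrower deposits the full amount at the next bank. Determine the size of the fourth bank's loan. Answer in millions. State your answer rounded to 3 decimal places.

$2.979 million

Each bank lends a fraction (1 − rr) = 0.9290 of the deposit it receives, so Bank 4 receives 4·0.9290^3 and lends 4·0.9290^4 ≈ 2.9794 million.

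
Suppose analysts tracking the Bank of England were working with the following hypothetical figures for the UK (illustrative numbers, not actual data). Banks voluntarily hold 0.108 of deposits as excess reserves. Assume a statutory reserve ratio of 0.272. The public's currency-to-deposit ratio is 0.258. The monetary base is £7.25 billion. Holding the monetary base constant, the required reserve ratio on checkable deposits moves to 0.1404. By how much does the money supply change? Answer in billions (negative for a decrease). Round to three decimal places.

Initially m₁ = (1 + 0.258) / (0.272 + 0.108 + 0.258) ≈ 1.97179, so M₁ = 1.97179 × 7.25 ≈ 14.2955 billion.
After the change m₂ = (1 + 0.258) / (0.1404 + 0.108 + 0.258) ≈ 2.48420, so M₂ = 2.48420 × 7.25 ≈ 18.0104 billion.
ΔM = M₂ − M₁ = 18.0104 − 14.2955 = 3.7149 billion.

£3.715 billion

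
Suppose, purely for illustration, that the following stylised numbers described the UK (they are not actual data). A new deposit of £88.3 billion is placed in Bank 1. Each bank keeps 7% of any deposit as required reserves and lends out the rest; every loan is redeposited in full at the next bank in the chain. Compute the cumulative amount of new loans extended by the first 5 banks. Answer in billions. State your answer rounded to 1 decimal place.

Bank i lends (1 − rr)^i of the original deposit: Bank 1 lends 88.3·0.9300 = 82.1190, Bank 2 lends 88.3·0.9300² ≈ 76.3707, and so on.
Summing a geometric series: total = 88.3·[0.9300·(1 − 0.9300^5) / (1 − 0.9300)] ≈ 356.9967 billion.

£357.0 billion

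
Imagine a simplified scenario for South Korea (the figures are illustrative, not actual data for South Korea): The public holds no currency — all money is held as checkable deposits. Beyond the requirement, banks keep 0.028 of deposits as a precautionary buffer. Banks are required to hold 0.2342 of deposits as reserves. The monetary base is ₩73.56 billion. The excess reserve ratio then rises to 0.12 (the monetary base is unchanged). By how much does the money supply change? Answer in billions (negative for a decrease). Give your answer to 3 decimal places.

Initially m₁ = 1 / (0.2342 + 0.028) ≈ 3.813883, so M₁ = 3.813883 × 73.56 ≈ 280.5492 billion.
After the change m₂ = 1 / (0.2342 + 0.12) ≈ 2.823264, so M₂ = 2.823264 × 73.56 ≈ 207.6793 billion.
ΔM = M₂ − M₁ = 207.6793 − 280.5492 = -72.8699 billion.

-72.870 billion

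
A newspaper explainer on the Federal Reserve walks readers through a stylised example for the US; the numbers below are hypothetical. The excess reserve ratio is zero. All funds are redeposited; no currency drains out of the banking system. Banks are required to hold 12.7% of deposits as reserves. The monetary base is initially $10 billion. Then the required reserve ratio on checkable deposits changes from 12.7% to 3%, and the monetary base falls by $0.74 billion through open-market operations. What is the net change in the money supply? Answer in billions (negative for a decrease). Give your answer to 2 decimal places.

Before: m₁ = 1 / (0.127) ≈ 7.8740, MB₁ = 10, so M₁ = 7.8740 × 10 = 78.74 billion.
After: m₂ = 1 / (0.03) ≈ 33.3333, MB₂ = 10 − 0.74 = 9.26, so M₂ = 33.3333 × 9.26 ≈ 308.6664 billion.
ΔM = M₂ − M₁ = 308.6664 − 78.74 = 229.9264 billion.

$229.93 billion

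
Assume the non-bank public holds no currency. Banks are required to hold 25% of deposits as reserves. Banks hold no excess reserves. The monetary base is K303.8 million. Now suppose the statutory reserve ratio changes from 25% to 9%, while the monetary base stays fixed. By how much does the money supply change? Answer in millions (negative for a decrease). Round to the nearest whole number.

Initially m₁ = 1 / (0.25) = 4, so M₁ = 4 × 303.8 = 1215.2 million.
After the change m₂ = 1 / (0.09) ≈ 11.1111, so M₂ = 11.1111 × 303.8 ≈ 3375.5522 million.
ΔM = M₂ − M₁ = 3375.5522 − 1215.2 = 2160.3522 million.

K2160 million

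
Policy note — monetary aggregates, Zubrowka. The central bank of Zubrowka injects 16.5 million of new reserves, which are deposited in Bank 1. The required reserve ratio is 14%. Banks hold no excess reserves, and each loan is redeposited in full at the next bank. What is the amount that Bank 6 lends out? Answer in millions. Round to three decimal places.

6.675 million

Each bank lends a fraction (1 − rr) = 0.8600 of the deposit it receives, so Bank 6 receives 16.5·0.8600^5 and lends 16.5·0.8600^6 ≈ 6.6754 million.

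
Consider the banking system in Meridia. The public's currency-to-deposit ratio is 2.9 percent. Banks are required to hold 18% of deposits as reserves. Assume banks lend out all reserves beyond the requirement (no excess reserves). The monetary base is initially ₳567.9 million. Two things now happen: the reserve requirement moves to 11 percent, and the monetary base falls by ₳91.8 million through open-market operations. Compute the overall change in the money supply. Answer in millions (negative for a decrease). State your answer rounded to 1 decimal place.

Before: m₁ = (1 + 0.029) / (0.18 + 0.029) ≈ 4.92344, MB₁ = 567.9, so M₁ = 4.92344 × 567.9 ≈ 2796.0216 million.
After: m₂ = (1 + 0.029) / (0.11 + 0.029) ≈ 7.40288, MB₂ = 567.9 − 91.8 = 476.1, so M₂ = 7.40288 × 476.1 ≈ 3524.5112 million.
ΔM = M₂ − M₁ = 3524.5112 − 2796.0216 = 728.4896 million.

₳728.5 million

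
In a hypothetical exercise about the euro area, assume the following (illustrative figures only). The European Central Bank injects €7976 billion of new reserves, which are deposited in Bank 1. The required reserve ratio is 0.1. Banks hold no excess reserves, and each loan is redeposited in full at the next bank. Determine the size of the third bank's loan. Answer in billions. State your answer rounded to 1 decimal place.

€5814.5 billion

Each bank lends a fraction (1 − rr) = 0.9000 of the deposit it receives, so Bank 3 receives 7976·0.9000^2 and lends 7976·0.9000^3 = 5814.5040 billion.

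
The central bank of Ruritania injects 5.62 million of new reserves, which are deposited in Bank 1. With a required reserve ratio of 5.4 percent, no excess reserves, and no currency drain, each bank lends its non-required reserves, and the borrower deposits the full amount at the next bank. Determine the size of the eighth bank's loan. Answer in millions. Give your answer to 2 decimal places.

Each bank lends a fraction (1 − rr) = 0.9460 of the deposit it receives, so Bank 8 receives 5.62·0.9460^7 and lends 5.62·0.9460^8 ≈ 3.6047 million.

3.60 million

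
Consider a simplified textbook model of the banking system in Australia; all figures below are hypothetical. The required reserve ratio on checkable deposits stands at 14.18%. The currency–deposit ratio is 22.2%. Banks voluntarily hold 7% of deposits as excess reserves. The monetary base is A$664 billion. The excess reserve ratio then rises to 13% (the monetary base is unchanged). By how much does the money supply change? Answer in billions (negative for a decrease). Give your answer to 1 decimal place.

-227.3 billion

Initially m₁ = (1 + 0.222) / (0.1418 + 0.07 + 0.222) ≈ 2.81697, so M₁ = 2.81697 × 664 ≈ 1870.4681 billion.
After the change m₂ = (1 + 0.222) / (0.1418 + 0.13 + 0.222) ≈ 2.47469, so M₂ = 2.47469 × 664 ≈ 1643.1942 billion.
ΔM = M₂ − M₁ = 1643.1942 − 1870.4681 = -227.2739 billion.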